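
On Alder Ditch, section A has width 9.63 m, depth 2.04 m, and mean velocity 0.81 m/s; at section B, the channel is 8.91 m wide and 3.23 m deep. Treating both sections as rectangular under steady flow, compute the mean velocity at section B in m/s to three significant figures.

Q = A₁V₁ = (9.63×2.04) × 0.81 = 15.91 m³/s
A₂ = 8.91 × 3.23 = 28.78 m²
V₂ = Q/A₂ = 15.91/28.78 = 0.5529 m/s

0.553 m/s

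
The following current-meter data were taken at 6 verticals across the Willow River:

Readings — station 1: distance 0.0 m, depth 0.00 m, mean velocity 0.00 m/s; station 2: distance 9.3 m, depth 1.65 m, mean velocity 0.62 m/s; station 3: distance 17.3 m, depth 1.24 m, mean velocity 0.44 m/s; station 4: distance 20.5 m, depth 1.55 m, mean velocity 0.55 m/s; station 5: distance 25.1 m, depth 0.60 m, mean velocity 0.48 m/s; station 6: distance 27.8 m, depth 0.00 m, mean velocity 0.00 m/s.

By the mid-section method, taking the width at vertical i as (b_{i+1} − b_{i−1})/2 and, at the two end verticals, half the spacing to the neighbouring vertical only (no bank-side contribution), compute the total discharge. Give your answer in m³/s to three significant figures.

16.3 m³/s

w_2 = (17.3 − 0.0)/2 = 8.65 m; q_2 = 0.62 × 1.65 × 8.65 = 8.849 m³/s
w_3 = (20.5 − 9.3)/2 = 5.6 m; q_3 = 0.44 × 1.24 × 5.6 = 3.055 m³/s
w_4 = (25.1 − 17.3)/2 = 3.9 m; q_4 = 0.55 × 1.55 × 3.9 = 3.325 m³/s
w_5 = (27.8 − 20.5)/2 = 3.65 m; q_5 = 0.48 × 0.60 × 3.65 = 1.051 m³/s
Stations 1, 6 contribute zero (depth or velocity is 0).
Q = Σ qᵢ = 16.28 m³/s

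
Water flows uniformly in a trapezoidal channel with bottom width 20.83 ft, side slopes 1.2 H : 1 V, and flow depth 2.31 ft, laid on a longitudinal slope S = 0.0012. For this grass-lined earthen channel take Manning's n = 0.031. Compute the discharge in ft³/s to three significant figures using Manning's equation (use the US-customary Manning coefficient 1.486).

141 ft³/s

A = (b + z·y)·y = (20.83 + 1.2×2.31)×2.31 = 54.52 ft²
P = b + 2y√(1+z²) = 20.83 + 2×2.31×√(1+1.2²) = 28.05 ft
R = A/P = 54.52/28.05 = 1.944 ft
Q = (1.486/n)·A·R^(2/3)·S^(1/2) = (1.486/0.031) × 54.52 × 1.944^(2/3) × 0.0012^(1/2) = 141.0 ft³/s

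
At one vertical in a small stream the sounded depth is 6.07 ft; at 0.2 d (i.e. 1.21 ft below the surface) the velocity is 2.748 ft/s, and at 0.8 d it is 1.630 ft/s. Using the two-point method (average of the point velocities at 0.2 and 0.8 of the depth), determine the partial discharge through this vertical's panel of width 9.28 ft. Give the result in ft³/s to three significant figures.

123 ft³/s

v̄ = (2.748 + 1.630) / 2 = 2.189 ft/s
q = v̄ × d × w = 2.189 × 6.07 × 9.28 = 123.3 ft³/s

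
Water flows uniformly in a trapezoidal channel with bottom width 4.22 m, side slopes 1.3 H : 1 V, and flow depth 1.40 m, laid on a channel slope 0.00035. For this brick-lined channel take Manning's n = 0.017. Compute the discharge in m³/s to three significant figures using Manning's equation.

9.05 m³/s

A = (b + z·y)·y = (4.22 + 1.3×1.40)×1.40 = 8.456 m²
P = b + 2y√(1+z²) = 4.22 + 2×1.40×√(1+1.3²) = 8.812 m
R = A/P = 8.456/8.812 = 0.9596 m
Q = (1/n)·A·R^(2/3)·S^(1/2) = (1/0.017) × 8.456 × 0.9596^(2/3) × 0.00035^(1/2) = 9.053 m³/s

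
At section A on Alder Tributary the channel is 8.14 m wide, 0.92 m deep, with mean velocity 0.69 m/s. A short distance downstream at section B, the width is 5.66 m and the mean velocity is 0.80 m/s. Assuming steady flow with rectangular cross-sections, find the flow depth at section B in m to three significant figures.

Q = A₁V₁ = (8.14×0.92) × 0.69 = 5.167 m³/s
d₂ = Q/(b₂ V₂) = 5.167/(5.66×0.80) = 1.141 m

1.14 m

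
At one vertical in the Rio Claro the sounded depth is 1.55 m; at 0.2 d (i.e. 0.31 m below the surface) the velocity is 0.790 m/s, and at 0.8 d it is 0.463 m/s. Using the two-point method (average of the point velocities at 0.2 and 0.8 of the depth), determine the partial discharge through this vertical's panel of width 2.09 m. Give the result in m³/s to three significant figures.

2.03 m³/s

v̄ = (0.790 + 0.463) / 2 = 0.6265 m/s
q = v̄ × d × w = 0.6265 × 1.55 × 2.09 = 2.030 m³/s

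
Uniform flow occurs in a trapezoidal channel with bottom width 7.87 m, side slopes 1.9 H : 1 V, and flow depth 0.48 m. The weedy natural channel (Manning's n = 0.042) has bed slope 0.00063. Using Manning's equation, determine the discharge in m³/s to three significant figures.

A = (b + z·y)·y = (7.87 + 1.9×0.48)×0.48 = 4.215 m²
P = b + 2y√(1+z²) = 7.87 + 2×0.48×√(1+1.9²) = 9.931 m
R = A/P = 4.215/9.931 = 0.4245 m
Q = (1/n)·A·R^(2/3)·S^(1/2) = (1/0.042) × 4.215 × 0.4245^(2/3) × 0.00063^(1/2) = 1.423 m³/s

1.42 m³/s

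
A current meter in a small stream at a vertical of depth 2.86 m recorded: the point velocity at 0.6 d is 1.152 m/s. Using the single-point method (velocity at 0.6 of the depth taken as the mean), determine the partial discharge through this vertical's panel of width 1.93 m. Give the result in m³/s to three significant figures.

v̄ = v₀.₆ = 1.152 m/s
q = v̄ × d × w = 1.152 × 2.86 × 1.93 = 6.359 m³/s

6.36 m³/s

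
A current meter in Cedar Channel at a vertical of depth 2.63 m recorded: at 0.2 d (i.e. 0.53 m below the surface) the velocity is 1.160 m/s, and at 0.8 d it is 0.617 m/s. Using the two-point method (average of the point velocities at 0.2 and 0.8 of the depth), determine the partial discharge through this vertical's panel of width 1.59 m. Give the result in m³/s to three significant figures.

3.72 m³/s

v̄ = (1.160 + 0.617) / 2 = 0.8885 m/s
q = v̄ × d × w = 0.8885 × 2.63 × 1.59 = 3.715 m³/s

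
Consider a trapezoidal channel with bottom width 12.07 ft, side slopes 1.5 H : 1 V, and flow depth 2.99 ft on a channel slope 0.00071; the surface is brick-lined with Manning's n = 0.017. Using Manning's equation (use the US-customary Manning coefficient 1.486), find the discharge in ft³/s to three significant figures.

A = (b + z·y)·y = (12.07 + 1.5×2.99)×2.99 = 49.50 ft²
P = b + 2y√(1+z²) = 12.07 + 2×2.99×√(1+1.5²) = 22.85 ft
R = A/P = 49.50/22.85 = 2.166 ft
Q = (1.486/n)·A·R^(2/3)·S^(1/2) = (1.486/0.017) × 49.50 × 2.166^(2/3) × 0.00071^(1/2) = 193.0 ft³/s

193 ft³/s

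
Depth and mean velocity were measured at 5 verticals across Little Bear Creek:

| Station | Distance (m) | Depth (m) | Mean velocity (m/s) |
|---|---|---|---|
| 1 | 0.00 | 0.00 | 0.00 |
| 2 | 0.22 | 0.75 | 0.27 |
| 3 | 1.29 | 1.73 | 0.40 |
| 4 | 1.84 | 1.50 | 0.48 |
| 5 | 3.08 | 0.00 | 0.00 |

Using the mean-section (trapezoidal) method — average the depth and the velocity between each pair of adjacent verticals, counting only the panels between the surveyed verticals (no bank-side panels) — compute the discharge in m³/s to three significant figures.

1.07 m³/s

Panel 1-2: Δb = 0.22 m, d̄ = (0.00+0.75)/2 = 0.375, v̄ = (0.00+0.27)/2 = 0.135 → q = 0.22×0.375×0.135 = 0.01114 m³/s
Panel 2-3: Δb = 1.07 m, d̄ = (0.75+1.73)/2 = 1.24, v̄ = (0.27+0.40)/2 = 0.335 → q = 1.07×1.24×0.335 = 0.4445 m³/s
Panel 3-4: Δb = 0.55 m, d̄ = (1.73+1.50)/2 = 1.615, v̄ = (0.40+0.48)/2 = 0.44 → q = 0.55×1.615×0.44 = 0.3908 m³/s
Panel 4-5: Δb = 1.24 m, d̄ = (1.50+0.00)/2 = 0.75, v̄ = (0.48+0.00)/2 = 0.24 → q = 1.24×0.75×0.24 = 0.2232 m³/s
Q = Σ q = 1.070 m³/s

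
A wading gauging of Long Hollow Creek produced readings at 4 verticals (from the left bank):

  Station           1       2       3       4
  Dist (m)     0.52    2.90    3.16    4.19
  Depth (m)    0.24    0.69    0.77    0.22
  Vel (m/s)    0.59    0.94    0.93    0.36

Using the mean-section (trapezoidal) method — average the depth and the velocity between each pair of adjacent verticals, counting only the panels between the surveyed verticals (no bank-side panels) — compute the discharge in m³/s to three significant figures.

Panel 1-2: Δb = 2.38 m, d̄ = (0.24+0.69)/2 = 0.465, v̄ = (0.59+0.94)/2 = 0.765 → q = 2.38×0.465×0.765 = 0.8466 m³/s
Panel 2-3: Δb = 0.26 m, d̄ = (0.69+0.77)/2 = 0.73, v̄ = (0.94+0.93)/2 = 0.935 → q = 0.26×0.73×0.935 = 0.1775 m³/s
Panel 3-4: Δb = 1.03 m, d̄ = (0.77+0.22)/2 = 0.495, v̄ = (0.93+0.36)/2 = 0.645 → q = 1.03×0.495×0.645 = 0.3289 m³/s
Q = Σ q = 1.353 m³/s

1.35 m³/s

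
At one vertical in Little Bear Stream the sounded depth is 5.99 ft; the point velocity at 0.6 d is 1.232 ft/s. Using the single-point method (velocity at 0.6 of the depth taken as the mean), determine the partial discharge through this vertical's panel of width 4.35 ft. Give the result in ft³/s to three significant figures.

v̄ = v₀.₆ = 1.232 ft/s
q = v̄ × d × w = 1.232 × 5.99 × 4.35 = 32.10 ft³/s

32.1 ft³/s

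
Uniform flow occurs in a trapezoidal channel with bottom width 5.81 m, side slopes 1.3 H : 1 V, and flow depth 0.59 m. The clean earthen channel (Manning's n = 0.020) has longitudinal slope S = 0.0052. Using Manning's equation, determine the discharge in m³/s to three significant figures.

8.83 m³/s

A = (b + z·y)·y = (5.81 + 1.3×0.59)×0.59 = 3.880 m²
P = b + 2y√(1+z²) = 5.81 + 2×0.59×√(1+1.3²) = 7.745 m
R = A/P = 3.880/7.745 = 0.5010 m
Q = (1/n)·A·R^(2/3)·S^(1/2) = (1/0.020) × 3.880 × 0.5010^(2/3) × 0.0052^(1/2) = 8.826 m³/s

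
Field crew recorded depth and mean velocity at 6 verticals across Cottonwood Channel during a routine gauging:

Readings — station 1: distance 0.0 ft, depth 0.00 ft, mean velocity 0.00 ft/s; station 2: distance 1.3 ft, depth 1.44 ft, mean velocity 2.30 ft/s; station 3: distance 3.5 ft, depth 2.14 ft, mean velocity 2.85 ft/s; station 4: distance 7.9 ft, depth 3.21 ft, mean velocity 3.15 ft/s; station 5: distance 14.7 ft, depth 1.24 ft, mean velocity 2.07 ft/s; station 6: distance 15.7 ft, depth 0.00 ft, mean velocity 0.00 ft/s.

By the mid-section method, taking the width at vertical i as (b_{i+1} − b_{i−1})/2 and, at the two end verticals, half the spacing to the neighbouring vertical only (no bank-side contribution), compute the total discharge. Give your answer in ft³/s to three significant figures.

92.6 ft³/s

w_2 = (3.5 − 0.0)/2 = 1.75 ft; q_2 = 2.30 × 1.44 × 1.75 = 5.796 ft³/s
w_3 = (7.9 − 1.3)/2 = 3.3 ft; q_3 = 2.85 × 2.14 × 3.3 = 20.13 ft³/s
w_4 = (14.7 − 3.5)/2 = 5.6 ft; q_4 = 3.15 × 3.21 × 5.6 = 56.62 ft³/s
w_5 = (15.7 − 7.9)/2 = 3.9 ft; q_5 = 2.07 × 1.24 × 3.9 = 10.01 ft³/s
Stations 1, 6 contribute zero (depth or velocity is 0).
Q = Σ qᵢ = 92.56 ft³/s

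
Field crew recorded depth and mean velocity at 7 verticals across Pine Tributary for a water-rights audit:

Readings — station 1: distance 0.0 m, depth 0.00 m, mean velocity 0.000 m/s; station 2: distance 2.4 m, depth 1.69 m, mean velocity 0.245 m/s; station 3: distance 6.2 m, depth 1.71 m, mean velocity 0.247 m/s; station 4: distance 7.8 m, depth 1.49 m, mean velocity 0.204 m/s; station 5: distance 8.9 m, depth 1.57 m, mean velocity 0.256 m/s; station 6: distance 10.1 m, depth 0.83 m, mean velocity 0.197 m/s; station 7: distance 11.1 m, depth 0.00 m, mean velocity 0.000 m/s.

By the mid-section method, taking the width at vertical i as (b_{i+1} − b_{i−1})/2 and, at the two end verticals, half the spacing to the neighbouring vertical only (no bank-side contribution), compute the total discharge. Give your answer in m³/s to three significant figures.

w_2 = (6.2 − 0.0)/2 = 3.1 m; q_2 = 0.245 × 1.69 × 3.1 = 1.284 m³/s
w_3 = (7.8 − 2.4)/2 = 2.7 m; q_3 = 0.247 × 1.71 × 2.7 = 1.140 m³/s
w_4 = (8.9 − 6.2)/2 = 1.35 m; q_4 = 0.204 × 1.49 × 1.35 = 0.4103 m³/s
w_5 = (10.1 − 7.8)/2 = 1.15 m; q_5 = 0.256 × 1.57 × 1.15 = 0.4622 m³/s
w_6 = (11.1 − 8.9)/2 = 1.1 m; q_6 = 0.197 × 0.83 × 1.1 = 0.1799 m³/s
Stations 1, 7 contribute zero (depth or velocity is 0).
Q = Σ qᵢ = 3.476 m³/s

3.48 m³/s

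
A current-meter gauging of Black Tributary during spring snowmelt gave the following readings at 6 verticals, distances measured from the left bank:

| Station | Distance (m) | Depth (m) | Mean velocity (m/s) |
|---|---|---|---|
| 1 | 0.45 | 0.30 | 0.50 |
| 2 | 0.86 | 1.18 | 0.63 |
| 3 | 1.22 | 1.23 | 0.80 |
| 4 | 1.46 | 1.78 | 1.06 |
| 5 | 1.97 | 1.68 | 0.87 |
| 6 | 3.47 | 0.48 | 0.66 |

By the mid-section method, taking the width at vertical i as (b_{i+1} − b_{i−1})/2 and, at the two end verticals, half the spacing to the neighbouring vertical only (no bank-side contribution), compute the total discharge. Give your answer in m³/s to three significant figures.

3.03 m³/s

w_1 = (0.86 − 0.45)/2 = 0.205 m; q_1 = 0.50 × 0.30 × 0.205 = 0.03075 m³/s
w_2 = (1.22 − 0.45)/2 = 0.385 m; q_2 = 0.63 × 1.18 × 0.385 = 0.2862 m³/s
w_3 = (1.46 − 0.86)/2 = 0.3 m; q_3 = 0.80 × 1.23 × 0.3 = 0.2952 m³/s
w_4 = (1.97 − 1.22)/2 = 0.375 m; q_4 = 1.06 × 1.78 × 0.375 = 0.7076 m³/s
w_5 = (3.47 − 1.46)/2 = 1.005 m; q_5 = 0.87 × 1.68 × 1.005 = 1.469 m³/s
w_6 = (3.47 − 1.97)/2 = 0.75 m; q_6 = 0.66 × 0.48 × 0.75 = 0.2376 m³/s
Q = Σ qᵢ = 3.026 m³/s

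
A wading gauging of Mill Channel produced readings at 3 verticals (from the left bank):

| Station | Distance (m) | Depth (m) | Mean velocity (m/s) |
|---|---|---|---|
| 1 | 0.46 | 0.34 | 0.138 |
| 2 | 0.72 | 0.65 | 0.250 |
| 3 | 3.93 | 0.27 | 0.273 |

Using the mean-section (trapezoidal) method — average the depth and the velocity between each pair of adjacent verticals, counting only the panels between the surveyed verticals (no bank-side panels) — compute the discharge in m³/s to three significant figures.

0.411 m³/s

Panel 1-2: Δb = 0.26 m, d̄ = (0.34+0.65)/2 = 0.495, v̄ = (0.138+0.250)/2 = 0.194 → q = 0.26×0.495×0.194 = 0.02497 m³/s
Panel 2-3: Δb = 3.21 m, d̄ = (0.65+0.27)/2 = 0.46, v̄ = (0.250+0.273)/2 = 0.2615 → q = 3.21×0.46×0.2615 = 0.3861 m³/s
Q = Σ q = 0.4111 m³/s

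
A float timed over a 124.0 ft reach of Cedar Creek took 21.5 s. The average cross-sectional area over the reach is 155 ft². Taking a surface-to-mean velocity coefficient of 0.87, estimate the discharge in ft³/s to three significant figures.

778 ft³/s

v_surface = L / t̄ = 124.0 / 21.5 = 5.767 ft/s
v_mean = 0.87 × 5.767 = 5.018 ft/s
Q = A × v_mean = 155 × 5.018 = 777.7 ft³/s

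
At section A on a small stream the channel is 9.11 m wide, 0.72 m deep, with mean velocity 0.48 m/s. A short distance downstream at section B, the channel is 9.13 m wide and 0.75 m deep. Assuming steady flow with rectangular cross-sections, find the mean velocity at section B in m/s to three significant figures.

Q = A₁V₁ = (9.11×0.72) × 0.48 = 3.148 m³/s
A₂ = 9.13 × 0.75 = 6.848 m²
V₂ = Q/A₂ = 3.148/6.848 = 0.4598 m/s

0.460 m/s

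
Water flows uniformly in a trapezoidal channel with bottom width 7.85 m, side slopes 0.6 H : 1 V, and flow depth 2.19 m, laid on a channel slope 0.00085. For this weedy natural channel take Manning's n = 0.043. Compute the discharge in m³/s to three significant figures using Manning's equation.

18.2 m³/s

A = (b + z·y)·y = (7.85 + 0.6×2.19)×2.19 = 20.07 m²
P = b + 2y√(1+z²) = 7.85 + 2×2.19×√(1+0.6²) = 12.96 m
R = A/P = 20.07/12.96 = 1.549 m
Q = (1/n)·A·R^(2/3)·S^(1/2) = (1/0.043) × 20.07 × 1.549^(2/3) × 0.00085^(1/2) = 18.22 m³/s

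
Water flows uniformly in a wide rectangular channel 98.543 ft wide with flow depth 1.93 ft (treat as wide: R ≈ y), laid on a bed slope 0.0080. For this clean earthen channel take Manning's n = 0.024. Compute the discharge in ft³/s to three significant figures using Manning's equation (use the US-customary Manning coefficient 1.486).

1630 ft³/s

A = b·y = 98.543 × 1.93 = 190.2 ft²
Wide channel: R ≈ y = 1.93 ft
Q = (1.486/n)·A·R^(2/3)·S^(1/2) = (1.486/0.024) × 190.2 × 1.930^(2/3) × 0.0080^(1/2) = 1633 ft³/s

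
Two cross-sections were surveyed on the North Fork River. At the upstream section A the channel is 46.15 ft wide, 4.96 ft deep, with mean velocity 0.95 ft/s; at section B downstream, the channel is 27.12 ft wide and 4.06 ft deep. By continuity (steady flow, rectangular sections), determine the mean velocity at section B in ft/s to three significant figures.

Q = A₁V₁ = (46.15×4.96) × 0.95 = 217.5 ft³/s
A₂ = 27.12 × 4.06 = 110.1 ft²
V₂ = Q/A₂ = 217.5/110.1 = 1.975 ft/s

1.97 ft/s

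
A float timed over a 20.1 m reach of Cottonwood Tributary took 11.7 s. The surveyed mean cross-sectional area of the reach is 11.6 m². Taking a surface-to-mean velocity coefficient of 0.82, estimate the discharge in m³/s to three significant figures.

16.3 m³/s

v_surface = L / t̄ = 20.1 / 11.7 = 1.718 m/s
v_mean = 0.82 × 1.718 = 1.409 m/s
Q = A × v_mean = 11.6 × 1.409 = 16.34 m³/s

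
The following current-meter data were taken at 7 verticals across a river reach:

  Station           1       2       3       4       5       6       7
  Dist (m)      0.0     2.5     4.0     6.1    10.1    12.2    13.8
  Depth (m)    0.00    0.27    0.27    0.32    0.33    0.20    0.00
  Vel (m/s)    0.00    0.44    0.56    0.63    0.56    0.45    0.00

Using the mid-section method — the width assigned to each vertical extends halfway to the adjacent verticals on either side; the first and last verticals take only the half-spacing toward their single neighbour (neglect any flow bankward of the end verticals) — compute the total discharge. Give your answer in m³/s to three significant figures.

1.85 m³/s

w_2 = (4.0 − 0.0)/2 = 2 m; q_2 = 0.44 × 0.27 × 2 = 0.2376 m³/s
w_3 = (6.1 − 2.5)/2 = 1.8 m; q_3 = 0.56 × 0.27 × 1.8 = 0.2722 m³/s
w_4 = (10.1 − 4.0)/2 = 3.05 m; q_4 = 0.63 × 0.32 × 3.05 = 0.6149 m³/s
w_5 = (12.2 − 6.1)/2 = 3.05 m; q_5 = 0.56 × 0.33 × 3.05 = 0.5636 m³/s
w_6 = (13.8 − 10.1)/2 = 1.85 m; q_6 = 0.45 × 0.20 × 1.85 = 0.1665 m³/s
Stations 1, 7 contribute zero (depth or velocity is 0).
Q = Σ qᵢ = 1.855 m³/s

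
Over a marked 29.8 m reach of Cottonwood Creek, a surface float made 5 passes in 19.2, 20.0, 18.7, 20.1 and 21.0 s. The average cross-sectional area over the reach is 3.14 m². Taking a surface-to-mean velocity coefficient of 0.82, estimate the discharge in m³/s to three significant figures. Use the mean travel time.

t̄ = (19.2 + 20.0 + 18.7 + 20.1 + 21.0) / 5 = 19.8 s
v_surface = L / t̄ = 29.8 / 19.8 = 1.505 m/s
v_mean = 0.82 × 1.505 = 1.234 m/s
Q = A × v_mean = 3.14 × 1.234 = 3.875 m³/s

3.88 m³/s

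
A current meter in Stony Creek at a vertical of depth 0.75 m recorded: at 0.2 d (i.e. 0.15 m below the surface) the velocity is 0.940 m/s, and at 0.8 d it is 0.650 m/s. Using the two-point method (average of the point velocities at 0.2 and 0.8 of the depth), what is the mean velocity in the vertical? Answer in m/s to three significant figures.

0.795 m/s

v̄ = (0.940 + 0.650) / 2 = 0.7950 m/s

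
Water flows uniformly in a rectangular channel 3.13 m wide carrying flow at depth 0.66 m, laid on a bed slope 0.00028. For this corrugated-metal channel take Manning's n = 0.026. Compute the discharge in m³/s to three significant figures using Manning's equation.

A = b·y = 3.13 × 0.66 = 2.066 m²
P = b + 2y = 3.13 + 2×0.66 = 4.450 m
R = A/P = 2.066/4.450 = 0.4642 m
Q = (1/n)·A·R^(2/3)·S^(1/2) = (1/0.026) × 2.066 × 0.4642^(2/3) × 0.00028^(1/2) = 0.7971 m³/s

0.797 m³/s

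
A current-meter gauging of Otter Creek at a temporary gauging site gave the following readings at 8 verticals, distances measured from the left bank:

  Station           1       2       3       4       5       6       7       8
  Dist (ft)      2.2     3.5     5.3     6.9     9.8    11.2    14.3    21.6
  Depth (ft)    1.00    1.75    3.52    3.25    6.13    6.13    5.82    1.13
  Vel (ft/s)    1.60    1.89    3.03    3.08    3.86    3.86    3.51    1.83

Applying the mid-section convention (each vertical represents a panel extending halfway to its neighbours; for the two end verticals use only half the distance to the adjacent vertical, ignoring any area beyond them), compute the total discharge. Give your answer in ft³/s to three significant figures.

w_1 = (3.5 − 2.2)/2 = 0.65 ft; q_1 = 1.60 × 1.00 × 0.65 = 1.040 ft³/s
w_2 = (5.3 − 2.2)/2 = 1.55 ft; q_2 = 1.89 × 1.75 × 1.55 = 5.127 ft³/s
w_3 = (6.9 − 3.5)/2 = 1.7 ft; q_3 = 3.03 × 3.52 × 1.7 = 18.13 ft³/s
w_4 = (9.8 − 5.3)/2 = 2.25 ft; q_4 = 3.08 × 3.25 × 2.25 = 22.52 ft³/s
w_5 = (11.2 − 6.9)/2 = 2.15 ft; q_5 = 3.86 × 6.13 × 2.15 = 50.87 ft³/s
w_6 = (14.3 − 9.8)/2 = 2.25 ft; q_6 = 3.86 × 6.13 × 2.25 = 53.24 ft³/s
w_7 = (21.6 − 11.2)/2 = 5.2 ft; q_7 = 3.51 × 5.82 × 5.2 = 106.2 ft³/s
w_8 = (21.6 − 14.3)/2 = 3.65 ft; q_8 = 1.83 × 1.13 × 3.65 = 7.548 ft³/s
Q = Σ qᵢ = 264.7 ft³/s

265 ft³/s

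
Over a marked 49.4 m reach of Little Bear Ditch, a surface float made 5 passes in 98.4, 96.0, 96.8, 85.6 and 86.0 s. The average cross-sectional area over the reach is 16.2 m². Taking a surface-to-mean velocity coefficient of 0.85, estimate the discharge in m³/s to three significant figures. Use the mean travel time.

t̄ = (98.4 + 96.0 + 96.8 + 85.6 + 86.0) / 5 = 92.56 s
v_surface = L / t̄ = 49.4 / 92.56 = 0.5337 m/s
v_mean = 0.85 × 0.5337 = 0.4537 m/s
Q = A × v_mean = 16.2 × 0.4537 = 7.349 m³/s

7.35 m³/s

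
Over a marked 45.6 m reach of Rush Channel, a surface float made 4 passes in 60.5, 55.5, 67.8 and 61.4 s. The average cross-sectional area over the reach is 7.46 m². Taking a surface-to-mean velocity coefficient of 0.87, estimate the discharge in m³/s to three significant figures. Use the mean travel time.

4.83 m³/s

t̄ = (60.5 + 55.5 + 67.8 + 61.4) / 4 = 61.3 s
v_surface = L / t̄ = 45.6 / 61.3 = 0.7439 m/s
v_mean = 0.87 × 0.7439 = 0.6472 m/s
Q = A × v_mean = 7.46 × 0.6472 = 4.828 m³/s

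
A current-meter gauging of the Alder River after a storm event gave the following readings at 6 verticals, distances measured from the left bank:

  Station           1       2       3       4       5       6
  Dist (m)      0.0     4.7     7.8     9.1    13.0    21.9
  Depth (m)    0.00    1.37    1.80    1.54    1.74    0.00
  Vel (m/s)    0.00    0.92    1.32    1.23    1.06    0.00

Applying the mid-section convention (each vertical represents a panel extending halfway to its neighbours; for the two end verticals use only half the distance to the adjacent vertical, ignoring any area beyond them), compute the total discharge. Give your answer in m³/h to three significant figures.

w_2 = (7.8 − 0.0)/2 = 3.9 m; q_2 = 0.92 × 1.37 × 3.9 = 4.916 m³/s
w_3 = (9.1 − 4.7)/2 = 2.2 m; q_3 = 1.32 × 1.80 × 2.2 = 5.227 m³/s
w_4 = (13.0 − 7.8)/2 = 2.6 m; q_4 = 1.23 × 1.54 × 2.6 = 4.925 m³/s
w_5 = (21.9 − 9.1)/2 = 6.4 m; q_5 = 1.06 × 1.74 × 6.4 = 11.80 m³/s
Stations 1, 6 contribute zero (depth or velocity is 0).
Q = Σ qᵢ = 26.87 m³/s
= 26.87 × 3600 = 96740 m³/h

96700 m³/h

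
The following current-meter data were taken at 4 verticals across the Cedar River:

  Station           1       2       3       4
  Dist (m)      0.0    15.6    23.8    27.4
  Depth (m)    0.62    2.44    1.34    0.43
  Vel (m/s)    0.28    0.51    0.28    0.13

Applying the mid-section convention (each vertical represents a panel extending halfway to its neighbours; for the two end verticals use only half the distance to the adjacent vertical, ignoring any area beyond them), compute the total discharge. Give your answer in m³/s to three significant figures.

w_1 = (15.6 − 0.0)/2 = 7.8 m; q_1 = 0.28 × 0.62 × 7.8 = 1.354 m³/s
w_2 = (23.8 − 0.0)/2 = 11.9 m; q_2 = 0.51 × 2.44 × 11.9 = 14.81 m³/s
w_3 = (27.4 − 15.6)/2 = 5.9 m; q_3 = 0.28 × 1.34 × 5.9 = 2.214 m³/s
w_4 = (27.4 − 23.8)/2 = 1.8 m; q_4 = 0.13 × 0.43 × 1.8 = 0.1006 m³/s
Q = Σ qᵢ = 18.48 m³/s

18.5 m³/s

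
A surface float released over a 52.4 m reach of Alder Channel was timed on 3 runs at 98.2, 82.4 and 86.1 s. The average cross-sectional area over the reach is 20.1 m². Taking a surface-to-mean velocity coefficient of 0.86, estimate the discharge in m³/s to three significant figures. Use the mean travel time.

t̄ = (98.2 + 82.4 + 86.1) / 3 = 88.9 s
v_surface = L / t̄ = 52.4 / 88.9 = 0.5894 m/s
v_mean = 0.86 × 0.5894 = 0.5069 m/s
Q = A × v_mean = 20.1 × 0.5069 = 10.19 m³/s

10.2 m³/s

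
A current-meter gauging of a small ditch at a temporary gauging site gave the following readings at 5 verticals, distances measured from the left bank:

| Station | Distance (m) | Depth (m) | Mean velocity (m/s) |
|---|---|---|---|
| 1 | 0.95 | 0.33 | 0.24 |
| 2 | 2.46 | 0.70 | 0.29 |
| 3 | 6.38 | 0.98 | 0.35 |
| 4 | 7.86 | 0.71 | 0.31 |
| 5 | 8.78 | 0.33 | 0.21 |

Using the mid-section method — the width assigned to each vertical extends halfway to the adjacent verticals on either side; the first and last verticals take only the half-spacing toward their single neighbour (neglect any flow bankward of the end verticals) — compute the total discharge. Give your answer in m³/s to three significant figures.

1.83 m³/s

w_1 = (2.46 − 0.95)/2 = 0.755 m; q_1 = 0.24 × 0.33 × 0.755 = 0.05980 m³/s
w_2 = (6.38 − 0.95)/2 = 2.715 m; q_2 = 0.29 × 0.70 × 2.715 = 0.5511 m³/s
w_3 = (7.86 − 2.46)/2 = 2.7 m; q_3 = 0.35 × 0.98 × 2.7 = 0.9261 m³/s
w_4 = (8.78 − 6.38)/2 = 1.2 m; q_4 = 0.31 × 0.71 × 1.2 = 0.2641 m³/s
w_5 = (8.78 − 7.86)/2 = 0.46 m; q_5 = 0.21 × 0.33 × 0.46 = 0.03188 m³/s
Q = Σ qᵢ = 1.833 m³/s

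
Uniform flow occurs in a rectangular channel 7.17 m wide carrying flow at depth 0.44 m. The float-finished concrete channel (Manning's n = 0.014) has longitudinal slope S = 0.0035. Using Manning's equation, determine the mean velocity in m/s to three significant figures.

2.26 m/s

A = b·y = 7.17 × 0.44 = 3.155 m²
P = b + 2y = 7.17 + 2×0.44 = 8.050 m
R = A/P = 3.155/8.050 = 0.3919 m
Q = (1/n)·A·R^(2/3)·S^(1/2) = (1/0.014) × 3.155 × 0.3919^(2/3) × 0.0035^(1/2) = 7.139 m³/s
V = Q/A = 7.139/3.155 = 2.263 m/s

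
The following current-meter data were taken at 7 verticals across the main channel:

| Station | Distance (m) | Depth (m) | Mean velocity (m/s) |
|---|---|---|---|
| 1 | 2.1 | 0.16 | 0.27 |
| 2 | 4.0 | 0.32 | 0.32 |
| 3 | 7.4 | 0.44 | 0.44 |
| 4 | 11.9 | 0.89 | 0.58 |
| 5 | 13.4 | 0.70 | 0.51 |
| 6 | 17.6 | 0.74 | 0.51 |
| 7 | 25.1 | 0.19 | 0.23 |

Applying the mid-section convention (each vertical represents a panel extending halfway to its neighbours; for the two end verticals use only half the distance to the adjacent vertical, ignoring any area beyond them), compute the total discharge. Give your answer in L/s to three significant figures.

w_1 = (4.0 − 2.1)/2 = 0.95 m; q_1 = 0.27 × 0.16 × 0.95 = 0.04104 m³/s
w_2 = (7.4 − 2.1)/2 = 2.65 m; q_2 = 0.32 × 0.32 × 2.65 = 0.2714 m³/s
w_3 = (11.9 − 4.0)/2 = 3.95 m; q_3 = 0.44 × 0.44 × 3.95 = 0.7647 m³/s
w_4 = (13.4 − 7.4)/2 = 3 m; q_4 = 0.58 × 0.89 × 3 = 1.549 m³/s
w_5 = (17.6 − 11.9)/2 = 2.85 m; q_5 = 0.51 × 0.70 × 2.85 = 1.017 m³/s
w_6 = (25.1 − 13.4)/2 = 5.85 m; q_6 = 0.51 × 0.74 × 5.85 = 2.208 m³/s
w_7 = (25.1 − 17.6)/2 = 3.75 m; q_7 = 0.23 × 0.19 × 3.75 = 0.1639 m³/s
Q = Σ qᵢ = 6.015 m³/s
= 6.015 × 1000 = 6015 L/s

6010 L/s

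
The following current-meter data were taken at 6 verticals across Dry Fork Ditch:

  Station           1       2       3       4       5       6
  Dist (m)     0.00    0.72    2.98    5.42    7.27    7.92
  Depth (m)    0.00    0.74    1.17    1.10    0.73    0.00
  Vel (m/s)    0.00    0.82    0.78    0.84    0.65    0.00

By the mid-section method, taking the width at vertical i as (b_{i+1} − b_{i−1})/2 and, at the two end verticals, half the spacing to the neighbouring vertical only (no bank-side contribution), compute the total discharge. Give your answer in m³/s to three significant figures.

w_2 = (2.98 − 0.00)/2 = 1.49 m; q_2 = 0.82 × 0.74 × 1.49 = 0.9041 m³/s
w_3 = (5.42 − 0.72)/2 = 2.35 m; q_3 = 0.78 × 1.17 × 2.35 = 2.145 m³/s
w_4 = (7.27 − 2.98)/2 = 2.145 m; q_4 = 0.84 × 1.10 × 2.145 = 1.982 m³/s
w_5 = (7.92 − 5.42)/2 = 1.25 m; q_5 = 0.65 × 0.73 × 1.25 = 0.5931 m³/s
Stations 1, 6 contribute zero (depth or velocity is 0).
Q = Σ qᵢ = 5.624 m³/s

5.62 m³/s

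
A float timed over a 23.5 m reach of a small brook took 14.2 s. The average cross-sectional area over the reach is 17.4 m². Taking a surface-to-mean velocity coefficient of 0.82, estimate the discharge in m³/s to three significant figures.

v_surface = L / t̄ = 23.5 / 14.2 = 1.655 m/s
v_mean = 0.82 × 1.655 = 1.357 m/s
Q = A × v_mean = 17.4 × 1.357 = 23.61 m³/s

23.6 m³/s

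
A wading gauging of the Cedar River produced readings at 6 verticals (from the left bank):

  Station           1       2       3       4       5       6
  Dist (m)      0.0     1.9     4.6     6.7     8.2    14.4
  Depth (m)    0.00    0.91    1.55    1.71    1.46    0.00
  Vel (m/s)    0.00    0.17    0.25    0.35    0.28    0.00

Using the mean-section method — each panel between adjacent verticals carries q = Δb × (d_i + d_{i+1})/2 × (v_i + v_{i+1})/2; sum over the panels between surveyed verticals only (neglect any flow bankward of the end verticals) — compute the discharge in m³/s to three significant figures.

3.18 m³/s

Panel 1-2: Δb = 1.9 m, d̄ = (0.00+0.91)/2 = 0.455, v̄ = (0.00+0.17)/2 = 0.085 → q = 1.9×0.455×0.085 = 0.07348 m³/s
Panel 2-3: Δb = 2.7 m, d̄ = (0.91+1.55)/2 = 1.23, v̄ = (0.17+0.25)/2 = 0.21 → q = 2.7×1.23×0.21 = 0.6974 m³/s
Panel 3-4: Δb = 2.1 m, d̄ = (1.55+1.71)/2 = 1.63, v̄ = (0.25+0.35)/2 = 0.3 → q = 2.1×1.63×0.3 = 1.027 m³/s
Panel 4-5: Δb = 1.5 m, d̄ = (1.71+1.46)/2 = 1.585, v̄ = (0.35+0.28)/2 = 0.315 → q = 1.5×1.585×0.315 = 0.7489 m³/s
Panel 5-6: Δb = 6.2 m, d̄ = (1.46+0.00)/2 = 0.73, v̄ = (0.28+0.00)/2 = 0.14 → q = 6.2×0.73×0.14 = 0.6336 m³/s
Q = Σ q = 3.180 m³/s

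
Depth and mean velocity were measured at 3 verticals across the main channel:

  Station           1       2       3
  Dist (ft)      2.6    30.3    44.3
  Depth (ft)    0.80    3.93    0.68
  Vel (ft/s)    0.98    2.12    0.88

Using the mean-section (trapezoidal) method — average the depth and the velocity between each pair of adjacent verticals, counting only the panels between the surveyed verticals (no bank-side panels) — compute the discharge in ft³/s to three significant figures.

Panel 1-2: Δb = 27.7 ft, d̄ = (0.80+3.93)/2 = 2.365, v̄ = (0.98+2.12)/2 = 1.55 → q = 27.7×2.365×1.55 = 101.5 ft³/s
Panel 2-3: Δb = 14 ft, d̄ = (3.93+0.68)/2 = 2.305, v̄ = (2.12+0.88)/2 = 1.5 → q = 14×2.305×1.5 = 48.41 ft³/s
Q = Σ q = 149.9 ft³/s

150 ft³/s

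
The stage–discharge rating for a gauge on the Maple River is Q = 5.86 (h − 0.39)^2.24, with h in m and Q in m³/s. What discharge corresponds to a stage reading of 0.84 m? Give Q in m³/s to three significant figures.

Q = 5.86 × (0.84 − 0.39)^2.24 = 5.86 × 0.45^2.24 = 0.9797 m³/s

0.980 m³/s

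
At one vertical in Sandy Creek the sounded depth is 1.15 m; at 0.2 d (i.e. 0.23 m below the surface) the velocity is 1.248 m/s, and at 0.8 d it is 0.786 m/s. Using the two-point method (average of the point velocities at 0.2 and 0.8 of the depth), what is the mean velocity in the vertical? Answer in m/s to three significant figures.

v̄ = (1.248 + 0.786) / 2 = 1.017 m/s

1.02 m/s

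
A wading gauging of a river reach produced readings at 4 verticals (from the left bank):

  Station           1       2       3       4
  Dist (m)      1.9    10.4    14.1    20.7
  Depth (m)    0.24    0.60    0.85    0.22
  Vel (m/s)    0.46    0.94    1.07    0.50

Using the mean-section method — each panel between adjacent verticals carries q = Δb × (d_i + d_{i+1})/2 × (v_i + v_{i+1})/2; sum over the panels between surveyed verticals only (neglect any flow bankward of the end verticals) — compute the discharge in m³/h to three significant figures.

Panel 1-2: Δb = 8.5 m, d̄ = (0.24+0.60)/2 = 0.42, v̄ = (0.46+0.94)/2 = 0.7 → q = 8.5×0.42×0.7 = 2.499 m³/s
Panel 2-3: Δb = 3.7 m, d̄ = (0.60+0.85)/2 = 0.725, v̄ = (0.94+1.07)/2 = 1.005 → q = 3.7×0.725×1.005 = 2.696 m³/s
Panel 3-4: Δb = 6.6 m, d̄ = (0.85+0.22)/2 = 0.535, v̄ = (1.07+0.50)/2 = 0.785 → q = 6.6×0.535×0.785 = 2.772 m³/s
Q = Σ q = 7.967 m³/s
= 7.967 × 3600 = 28680 m³/h

28700 m³/h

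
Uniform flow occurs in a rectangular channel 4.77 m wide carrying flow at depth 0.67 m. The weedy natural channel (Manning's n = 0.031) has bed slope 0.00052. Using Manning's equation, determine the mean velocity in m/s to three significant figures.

0.478 m/s

A = b·y = 4.77 × 0.67 = 3.196 m²
P = b + 2y = 4.77 + 2×0.67 = 6.110 m
R = A/P = 3.196/6.110 = 0.5231 m
Q = (1/n)·A·R^(2/3)·S^(1/2) = (1/0.031) × 3.196 × 0.5231^(2/3) × 0.00052^(1/2) = 1.526 m³/s
V = Q/A = 1.526/3.196 = 0.4775 m/s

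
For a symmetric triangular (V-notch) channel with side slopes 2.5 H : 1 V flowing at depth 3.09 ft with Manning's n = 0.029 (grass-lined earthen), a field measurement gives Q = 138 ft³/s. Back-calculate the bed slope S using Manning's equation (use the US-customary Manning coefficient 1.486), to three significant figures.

0.00787

A = z·y² = 2.5×3.09² = 23.87 ft²
P = 2y√(1+z²) = 2×3.09×√(1+2.5²) = 16.64 ft
R = A/P = 23.87/16.64 = 1.434 ft
S = (Q·n / (1.486·A·R^(2/3)))² = (138×0.029 / (1.486×23.87×1.272))² = 0.007868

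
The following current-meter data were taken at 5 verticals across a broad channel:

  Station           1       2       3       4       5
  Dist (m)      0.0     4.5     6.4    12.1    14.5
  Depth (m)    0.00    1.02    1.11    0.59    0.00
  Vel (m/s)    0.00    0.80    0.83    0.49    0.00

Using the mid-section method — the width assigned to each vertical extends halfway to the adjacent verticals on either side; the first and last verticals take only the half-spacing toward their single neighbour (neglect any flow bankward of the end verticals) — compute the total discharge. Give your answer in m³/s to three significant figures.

7.28 m³/s

w_2 = (6.4 − 0.0)/2 = 3.2 m; q_2 = 0.80 × 1.02 × 3.2 = 2.611 m³/s
w_3 = (12.1 − 4.5)/2 = 3.8 m; q_3 = 0.83 × 1.11 × 3.8 = 3.501 m³/s
w_4 = (14.5 − 6.4)/2 = 4.05 m; q_4 = 0.49 × 0.59 × 4.05 = 1.171 m³/s
Stations 1, 5 contribute zero (depth or velocity is 0).
Q = Σ qᵢ = 7.283 m³/s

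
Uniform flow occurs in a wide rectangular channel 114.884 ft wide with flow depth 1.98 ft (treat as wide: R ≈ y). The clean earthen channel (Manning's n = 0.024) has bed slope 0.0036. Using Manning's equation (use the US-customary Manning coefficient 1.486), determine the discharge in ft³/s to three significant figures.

A = b·y = 114.884 × 1.98 = 227.5 ft²
Wide channel: R ≈ y = 1.98 ft
Q = (1.486/n)·A·R^(2/3)·S^(1/2) = (1.486/0.024) × 227.5 × 1.980^(2/3) × 0.0036^(1/2) = 1332 ft³/s

1330 ft³/s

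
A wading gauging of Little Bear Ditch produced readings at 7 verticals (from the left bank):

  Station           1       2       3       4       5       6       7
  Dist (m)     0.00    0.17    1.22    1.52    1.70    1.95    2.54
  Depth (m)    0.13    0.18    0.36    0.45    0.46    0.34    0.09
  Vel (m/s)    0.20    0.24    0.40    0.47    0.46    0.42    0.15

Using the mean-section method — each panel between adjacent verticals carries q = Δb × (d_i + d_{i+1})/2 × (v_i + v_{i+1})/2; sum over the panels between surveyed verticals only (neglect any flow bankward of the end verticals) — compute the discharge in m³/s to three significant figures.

0.268 m³/s

Panel 1-2: Δb = 0.17 m, d̄ = (0.13+0.18)/2 = 0.155, v̄ = (0.20+0.24)/2 = 0.22 → q = 0.17×0.155×0.22 = 0.005797 m³/s
Panel 2-3: Δb = 1.05 m, d̄ = (0.18+0.36)/2 = 0.27, v̄ = (0.24+0.40)/2 = 0.32 → q = 1.05×0.27×0.32 = 0.09072 m³/s
Panel 3-4: Δb = 0.3 m, d̄ = (0.36+0.45)/2 = 0.405, v̄ = (0.40+0.47)/2 = 0.435 → q = 0.3×0.405×0.435 = 0.05285 m³/s
Panel 4-5: Δb = 0.18 m, d̄ = (0.45+0.46)/2 = 0.455, v̄ = (0.47+0.46)/2 = 0.465 → q = 0.18×0.455×0.465 = 0.03808 m³/s
Panel 5-6: Δb = 0.25 m, d̄ = (0.46+0.34)/2 = 0.4, v̄ = (0.46+0.42)/2 = 0.44 → q = 0.25×0.4×0.44 = 0.04400 m³/s
Panel 6-7: Δb = 0.59 m, d̄ = (0.34+0.09)/2 = 0.215, v̄ = (0.42+0.15)/2 = 0.285 → q = 0.59×0.215×0.285 = 0.03615 m³/s
Q = Σ q = 0.2676 m³/s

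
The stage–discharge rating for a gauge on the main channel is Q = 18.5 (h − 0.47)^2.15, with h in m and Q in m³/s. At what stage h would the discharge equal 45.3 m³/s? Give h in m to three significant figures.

1.99 m

h − h₀ = (Q/C)^(1/b) = (45.3/18.5)^(1/2.15) = 1.517 m
h = 0.47 + 1.517 = 1.987 m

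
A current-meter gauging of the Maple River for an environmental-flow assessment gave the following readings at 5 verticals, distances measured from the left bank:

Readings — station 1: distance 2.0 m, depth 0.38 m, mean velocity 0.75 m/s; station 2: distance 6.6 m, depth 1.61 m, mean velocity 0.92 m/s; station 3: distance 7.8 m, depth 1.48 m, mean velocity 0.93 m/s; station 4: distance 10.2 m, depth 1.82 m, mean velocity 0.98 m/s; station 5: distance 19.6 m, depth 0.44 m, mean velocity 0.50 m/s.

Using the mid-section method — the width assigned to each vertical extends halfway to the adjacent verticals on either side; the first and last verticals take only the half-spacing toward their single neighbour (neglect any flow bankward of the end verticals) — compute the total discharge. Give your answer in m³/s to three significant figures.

19.0 m³/s

w_1 = (6.6 − 2.0)/2 = 2.3 m; q_1 = 0.75 × 0.38 × 2.3 = 0.6555 m³/s
w_2 = (7.8 − 2.0)/2 = 2.9 m; q_2 = 0.92 × 1.61 × 2.9 = 4.295 m³/s
w_3 = (10.2 − 6.6)/2 = 1.8 m; q_3 = 0.93 × 1.48 × 1.8 = 2.478 m³/s
w_4 = (19.6 − 7.8)/2 = 5.9 m; q_4 = 0.98 × 1.82 × 5.9 = 10.52 m³/s
w_5 = (19.6 − 10.2)/2 = 4.7 m; q_5 = 0.50 × 0.44 × 4.7 = 1.034 m³/s
Q = Σ qᵢ = 18.99 m³/s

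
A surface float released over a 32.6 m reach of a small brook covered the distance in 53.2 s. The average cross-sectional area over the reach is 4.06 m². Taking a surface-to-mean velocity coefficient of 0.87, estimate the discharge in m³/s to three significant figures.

2.16 m³/s

v_surface = L / t̄ = 32.6 / 53.2 = 0.6128 m/s
v_mean = 0.87 × 0.6128 = 0.5331 m/s
Q = A × v_mean = 4.06 × 0.5331 = 2.164 m³/s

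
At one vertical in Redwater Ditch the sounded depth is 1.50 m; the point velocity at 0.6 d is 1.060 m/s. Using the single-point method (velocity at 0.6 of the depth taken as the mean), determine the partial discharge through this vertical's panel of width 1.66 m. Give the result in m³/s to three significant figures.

2.64 m³/s

v̄ = v₀.₆ = 1.060 m/s
q = v̄ × d × w = 1.060 × 1.50 × 1.66 = 2.639 m³/s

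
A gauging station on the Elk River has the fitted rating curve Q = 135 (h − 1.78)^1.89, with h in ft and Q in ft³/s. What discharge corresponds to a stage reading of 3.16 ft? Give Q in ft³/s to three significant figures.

Q = 135 × (3.16 − 1.78)^1.89 = 135 × 1.38^1.89 = 248.1 ft³/s

248 ft³/s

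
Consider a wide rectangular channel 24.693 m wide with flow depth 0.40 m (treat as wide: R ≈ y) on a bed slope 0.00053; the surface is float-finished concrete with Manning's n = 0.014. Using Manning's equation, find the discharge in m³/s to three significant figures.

8.82 m³/s

A = b·y = 24.693 × 0.40 = 9.877 m²
Wide channel: R ≈ y = 0.40 m
Q = (1/n)·A·R^(2/3)·S^(1/2) = (1/0.014) × 9.877 × 0.4000^(2/3) × 0.00053^(1/2) = 8.818 m³/s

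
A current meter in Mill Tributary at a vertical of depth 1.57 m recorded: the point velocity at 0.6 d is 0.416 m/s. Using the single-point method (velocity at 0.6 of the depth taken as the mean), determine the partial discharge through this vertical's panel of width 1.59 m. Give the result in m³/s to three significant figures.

v̄ = v₀.₆ = 0.416 m/s
q = v̄ × d × w = 0.4160 × 1.57 × 1.59 = 1.038 m³/s

1.04 m³/s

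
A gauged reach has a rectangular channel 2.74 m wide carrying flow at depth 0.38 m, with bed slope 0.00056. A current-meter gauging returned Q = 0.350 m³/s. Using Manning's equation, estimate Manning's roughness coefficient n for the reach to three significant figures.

0.0314

A = b·y = 2.74 × 0.38 = 1.041 m²
P = b + 2y = 2.74 + 2×0.38 = 3.500 m
R = A/P = 1.041/3.500 = 0.2975 m
n = (1/Q)·A·R^(2/3)·S^(1/2) = (1/0.350) × 1.041 × 0.4456 × 0.02366 = 0.03137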